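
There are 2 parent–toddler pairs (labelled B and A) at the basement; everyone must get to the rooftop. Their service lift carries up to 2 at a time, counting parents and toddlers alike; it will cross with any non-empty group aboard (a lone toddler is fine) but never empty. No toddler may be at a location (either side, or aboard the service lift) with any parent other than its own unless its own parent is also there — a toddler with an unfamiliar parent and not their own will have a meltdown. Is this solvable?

1. parent B and toddler B cross → the rooftop.
2. parent B crosses ← the basement.
3. parent A and parent B cross → the rooftop.
4. parent A crosses ← the basement.
5. parent A and toddler A cross → the rooftop.

Yes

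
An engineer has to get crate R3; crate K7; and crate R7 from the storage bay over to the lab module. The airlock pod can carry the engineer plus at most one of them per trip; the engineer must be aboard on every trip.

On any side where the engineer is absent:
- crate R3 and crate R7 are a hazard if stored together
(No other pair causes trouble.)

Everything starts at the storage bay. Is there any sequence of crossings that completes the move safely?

1. Engineer goes to the lab module with crate R3.
2. Engineer goes back to the storage bay alone.
3. Engineer goes to the lab module with crate K7.
4. Engineer goes back to the storage bay alone.
5. Engineer goes to the lab module with crate R7.

Yes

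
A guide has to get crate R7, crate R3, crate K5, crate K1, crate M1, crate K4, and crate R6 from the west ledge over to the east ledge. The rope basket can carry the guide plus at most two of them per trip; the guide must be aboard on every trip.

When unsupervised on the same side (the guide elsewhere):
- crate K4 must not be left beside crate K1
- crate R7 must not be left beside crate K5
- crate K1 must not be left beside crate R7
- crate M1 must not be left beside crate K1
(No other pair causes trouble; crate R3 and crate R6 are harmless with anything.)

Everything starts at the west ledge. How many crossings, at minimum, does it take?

Counting alone: the guide can take at most 2 across per trip to the east ledge, so moving all 7 needs at least 4 loaded trips out, with a return between consecutive ones — at least 7 crossings.
The plan below uses exactly 7 crossings, so it is optimal:
1. Guide goes to the east ledge with crate K1 and crate R7.  [the west ledge: crate K4, crate K5, crate M1, crate R3, crate R6 | the east ledge: crate K1, crate R7]
2. Guide goes back to the west ledge with crate K1.  [the west ledge: crate K1, crate K4, crate K5, crate M1, crate R3, crate R6 | the east ledge: crate R7]
3. Guide goes to the east ledge with crate K4 and crate M1.  [the west ledge: crate K1, crate K5, crate R3, crate R6 | the east ledge: crate K4, crate M1, crate R7]
4. Guide goes back to the west ledge alone.  [the west ledge: crate K1, crate K5, crate R3, crate R6 | the east ledge: crate K4, crate M1, crate R7]
5. Guide goes to the east ledge with crate R3 and crate R6.  [the west ledge: crate K1, crate K5 | the east ledge: crate K4, crate M1, crate R3, crate R6, crate R7]
6. Guide goes back to the west ledge alone.  [the west ledge: crate K1, crate K5 | the east ledge: crate K4, crate M1, crate R3, crate R6, crate R7]
7. Guide goes to the east ledge with crate K1 and crate K5.  [the west ledge: — | the east ledge: crate K1, crate K4, crate K5, crate M1, crate R3, crate R6, crate R7]

7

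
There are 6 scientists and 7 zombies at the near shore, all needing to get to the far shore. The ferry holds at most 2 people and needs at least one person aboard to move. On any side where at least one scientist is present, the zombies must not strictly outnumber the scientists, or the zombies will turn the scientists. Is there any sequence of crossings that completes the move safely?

The zombies already outnumber the scientists at the near shore before anyone moves, so the starting position itself is disallowed.

No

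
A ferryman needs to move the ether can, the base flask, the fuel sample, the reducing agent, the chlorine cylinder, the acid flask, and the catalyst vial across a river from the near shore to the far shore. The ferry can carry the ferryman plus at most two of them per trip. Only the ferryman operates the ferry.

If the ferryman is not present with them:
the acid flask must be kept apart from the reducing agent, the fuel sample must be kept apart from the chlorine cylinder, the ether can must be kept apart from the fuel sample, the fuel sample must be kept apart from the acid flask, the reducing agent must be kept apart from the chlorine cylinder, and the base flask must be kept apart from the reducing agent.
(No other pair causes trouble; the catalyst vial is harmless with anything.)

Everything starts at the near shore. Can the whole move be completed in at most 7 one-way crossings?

Counting alone: the ferryman can take at most 2 across per trip to the far shore, so moving all 7 needs at least 4 loaded trips out, with a return between consecutive ones — at least 7 crossings.
The safety rule pushes this higher. Following every safe sequence of crossings, the most of the 7 that can be at the far shore as the ferry arrives there on crossing 7 is 6 — never all 7.
So the move cannot be finished within 7 crossings. (The shortest complete plan takes 9:)
1. Ferryman goes to the far shore with the fuel sample and the reducing agent.  [the near shore: the acid flask, the base flask, the catalyst vial, the chlorine cylinder, the ether can | the far shore: the fuel sample, the reducing agent]
2. Ferryman goes back to the near shore alone.  [the near shore: the acid flask, the base flask, the catalyst vial, the chlorine cylinder, the ether can | the far shore: the fuel sample, the reducing agent]
3. Ferryman goes to the far shore with the ether can.  [the near shore: the acid flask, the base flask, the catalyst vial, the chlorine cylinder | the far shore: the ether can, the fuel sample, the reducing agent]
4. Ferryman goes back to the near shore with the fuel sample.  [the near shore: the acid flask, the base flask, the catalyst vial, the chlorine cylinder, the fuel sample | the far shore: the ether can, the reducing agent]
5. Ferryman goes to the far shore with the acid flask and the chlorine cylinder.  [the near shore: the base flask, the catalyst vial, the fuel sample | the far shore: the acid flask, the chlorine cylinder, the ether can, the reducing agent]
6. Ferryman goes back to the near shore with the reducing agent.  [the near shore: the base flask, the catalyst vial, the fuel sample, the reducing agent | the far shore: the acid flask, the chlorine cylinder, the ether can]
7. Ferryman goes to the far shore with the base flask and the catalyst vial.  [the near shore: the fuel sample, the reducing agent | the far shore: the acid flask, the base flask, the catalyst vial, the chlorine cylinder, the ether can]
8. Ferryman goes back to the near shore alone.  [the near shore: the fuel sample, the reducing agent | the far shore: the acid flask, the base flask, the catalyst vial, the chlorine cylinder, the ether can]
9. Ferryman goes to the far shore with the fuel sample and the reducing agent.  [the near shore: — | the far shore: the acid flask, the base flask, the catalyst vial, the chlorine cylinder, the ether can, the fuel sample, the reducing agent]

No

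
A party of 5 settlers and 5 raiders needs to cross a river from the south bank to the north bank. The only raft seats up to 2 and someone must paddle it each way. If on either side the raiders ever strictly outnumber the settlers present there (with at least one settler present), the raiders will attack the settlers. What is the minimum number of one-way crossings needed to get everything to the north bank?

Following every safe sequence of crossings from the start, the most of the 10 that can be at the north bank as the raft arrives there on crossings 1, 3, 5, 7 is 2, 3, 4, 5 respectively; the best ever achieved is 5 of 10.
From crossing 9 on, no configuration arises that was not already reachable earlier: only 13 distinct safe configurations (who is on which side, and where the raft is) can ever be reached, none of them has everyone across, and every continuation just revisits them. They are: 0 settlers + 0 raiders across (raft back at the start); 0 settlers + 1 raider across (raft there); 0 settlers + 1 raider across (raft back at the start); 0 settlers + 2 raiders across (raft there); 0 settlers + 2 raiders across (raft back at the start); 0 settlers + 3 raiders across (raft there); 0 settlers + 3 raiders across (raft back at the start); 0 settlers + 4 raiders across (raft there); 0 settlers + 4 raiders across (raft back at the start); 0 settlers + 5 raiders across (raft there); 1 settler + 1 raider across (raft there); 1 settler + 1 raider across (raft back at the start); 2 settlers + 2 raiders across (raft there). So no valid plan exists.

impossible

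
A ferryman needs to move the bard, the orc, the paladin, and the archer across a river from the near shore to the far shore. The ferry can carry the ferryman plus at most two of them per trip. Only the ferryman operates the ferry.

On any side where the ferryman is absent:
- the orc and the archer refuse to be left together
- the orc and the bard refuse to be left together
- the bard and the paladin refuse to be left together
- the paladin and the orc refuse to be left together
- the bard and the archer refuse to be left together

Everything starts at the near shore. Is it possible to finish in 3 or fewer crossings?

Counting alone: the ferryman can take at most 2 across per trip to the far shore, so moving all 4 needs at least 2 loaded trips out, with a return between consecutive ones — at least 3 crossings.
The safety rule pushes this higher. Following every safe sequence of crossings, the most of the 4 that can be at the far shore as the ferry arrives there on crossing 3 is 3 — never all 4.
So the move cannot be finished within 3 crossings. (The shortest complete plan takes 5:)
1. Ferryman goes to the far shore with the bard and the orc.  [the near shore: the archer, the paladin | the far shore: the bard, the orc]
2. Ferryman goes back to the near shore with the bard.  [the near shore: the archer, the bard, the paladin | the far shore: the orc]
3. Ferryman goes to the far shore with the archer and the paladin.  [the near shore: the bard | the far shore: the archer, the orc, the paladin]
4. Ferryman goes back to the near shore with the orc.  [the near shore: the bard, the orc | the far shore: the archer, the paladin]
5. Ferryman goes to the far shore with the bard and the orc.  [the near shore: — | the far shore: the archer, the bard, the orc, the paladin]

No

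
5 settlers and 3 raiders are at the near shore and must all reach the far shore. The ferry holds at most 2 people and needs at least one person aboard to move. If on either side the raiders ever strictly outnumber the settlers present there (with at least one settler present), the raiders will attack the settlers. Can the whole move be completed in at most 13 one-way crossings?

Yes — this plan uses 13 crossings (≤ 13):
1. 2 raiders → the far shore.  (the near shore: 5S 1R; the far shore: 0S 2R)
2. 1 raider ← the near shore.  (the near shore: 5S 2R; the far shore: 0S 1R)
3. 2 raiders → the far shore.  (the near shore: 5S 0R; the far shore: 0S 3R)
4. 1 raider ← the near shore.  (the near shore: 5S 1R; the far shore: 0S 2R)
5. 2 settlers → the far shore.  (the near shore: 3S 1R; the far shore: 2S 2R)
6. 1 raider ← the near shore.  (the near shore: 3S 2R; the far shore: 2S 1R)
7. 1 settler and 1 raider → the far shore.  (the near shore: 2S 1R; the far shore: 3S 2R)
8. 1 raider ← the near shore.  (the near shore: 2S 2R; the far shore: 3S 1R)
9. 2 raiders → the far shore.  (the near shore: 2S 0R; the far shore: 3S 3R)
10. 1 raider ← the near shore.  (the near shore: 2S 1R; the far shore: 3S 2R)
11. 1 settler and 1 raider → the far shore.  (the near shore: 1S 0R; the far shore: 4S 3R)
12. 1 raider ← the near shore.  (the near shore: 1S 1R; the far shore: 4S 2R)
13. 1 settler and 1 raider → the far shore.  (the near shore: 0S 0R; the far shore: 5S 3R)

Yes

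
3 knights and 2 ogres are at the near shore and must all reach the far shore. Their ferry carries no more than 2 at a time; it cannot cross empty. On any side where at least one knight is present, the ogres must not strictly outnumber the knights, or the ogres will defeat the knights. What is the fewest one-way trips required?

Counting alone: each trip to the far shore takes at most 2 across and each return brings at least 1 back, so after t trips out (and t−1 returns) at most 2t − (t−1) of the 5 are across; that first reaches 5 at t = 4, so at least 7 crossings are needed.
The plan below uses exactly 7 crossings, so it is optimal:
1. 2 ogres → the far shore.  (the near shore: 3K 0O; the far shore: 0K 2O)
2. 1 ogre ← the near shore.  (the near shore: 3K 1O; the far shore: 0K 1O)
3. 2 knights → the far shore.  (the near shore: 1K 1O; the far shore: 2K 1O)
4. 1 knight ← the near shore.  (the near shore: 2K 1O; the far shore: 1K 1O)
5. 1 knight and 1 ogre → the far shore.  (the near shore: 1K 0O; the far shore: 2K 2O)
6. 1 ogre ← the near shore.  (the near shore: 1K 1O; the far shore: 2K 1O)
7. 1 knight and 1 ogre → the far shore.  (the near shore: 0K 0O; the far shore: 3K 2O)

7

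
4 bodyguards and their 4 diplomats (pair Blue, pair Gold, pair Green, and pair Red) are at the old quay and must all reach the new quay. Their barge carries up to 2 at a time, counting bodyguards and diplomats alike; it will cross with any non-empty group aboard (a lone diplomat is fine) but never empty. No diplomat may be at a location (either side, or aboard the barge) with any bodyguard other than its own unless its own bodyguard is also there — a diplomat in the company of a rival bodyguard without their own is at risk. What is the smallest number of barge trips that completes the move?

impossible

Following every safe sequence of crossings from the start, the most of the 8 that can be at the new quay as the barge arrives there on crossings 1, 3, 5 is 2, 3, 4 respectively; the best ever achieved is 4 of 8.
From crossing 7 on, no configuration arises that was not already reachable earlier: only 44 distinct safe configurations (who is on which side, and where the barge is) can ever be reached, none of them has everyone across, and every continuation just revisits them. So no valid plan exists.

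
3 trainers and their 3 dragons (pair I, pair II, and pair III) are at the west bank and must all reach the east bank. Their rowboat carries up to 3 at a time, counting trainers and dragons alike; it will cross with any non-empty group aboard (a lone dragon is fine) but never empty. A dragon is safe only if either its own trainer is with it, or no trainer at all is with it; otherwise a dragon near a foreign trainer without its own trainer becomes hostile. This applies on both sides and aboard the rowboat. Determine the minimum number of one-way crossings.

Counting alone: each trip to the east bank takes at most 3 across and each return brings at least 1 back, so after t trips out (and t−1 returns) at most 3t − (t−1) of the 6 are across; that first reaches 6 at t = 3, so at least 5 crossings are needed.
The plan below uses exactly 5 crossings, so it is optimal:
1. dragon I and trainer I cross → the east bank.
2. trainer I crosses ← the west bank.
3. trainer I, trainer II, and trainer III cross → the east bank.
4. dragon I crosses ← the west bank.
5. dragon I, dragon II, and dragon III cross → the east bank.

5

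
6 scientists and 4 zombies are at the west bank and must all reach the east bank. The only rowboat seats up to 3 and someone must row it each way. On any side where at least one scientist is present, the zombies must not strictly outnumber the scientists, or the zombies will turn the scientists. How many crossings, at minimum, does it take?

Counting alone: each trip to the east bank takes at most 3 across and each return brings at least 1 back, so after t trips out (and t−1 returns) at most 3t − (t−1) of the 10 are across; that first reaches 10 at t = 5, so at least 9 crossings are needed.
The plan below uses exactly 9 crossings, so it is optimal:
1. 2 zombies → the east bank.  (the west bank: 6S 2Z; the east bank: 0S 2Z)
2. 1 zombie ← the west bank.  (the west bank: 6S 3Z; the east bank: 0S 1Z)
3. 3 zombies → the east bank.  (the west bank: 6S 0Z; the east bank: 0S 4Z)
4. 1 zombie ← the west bank.  (the west bank: 6S 1Z; the east bank: 0S 3Z)
5. 3 scientists → the east bank.  (the west bank: 3S 1Z; the east bank: 3S 3Z)
6. 1 zombie ← the west bank.  (the west bank: 3S 2Z; the east bank: 3S 2Z)
7. 1 scientist and 2 zombies → the east bank.  (the west bank: 2S 0Z; the east bank: 4S 4Z)
8. 1 zombie ← the west bank.  (the west bank: 2S 1Z; the east bank: 4S 3Z)
9. 2 scientists and 1 zombie → the east bank.  (the west bank: 0S 0Z; the east bank: 6S 4Z)

9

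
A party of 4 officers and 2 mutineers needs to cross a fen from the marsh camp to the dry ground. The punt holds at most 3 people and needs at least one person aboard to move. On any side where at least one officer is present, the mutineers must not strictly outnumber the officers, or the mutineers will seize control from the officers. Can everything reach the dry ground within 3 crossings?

No

Counting alone: each trip to the dry ground takes at most 3 across and each return brings at least 1 back, so after t trips out (and t−1 returns) at most 3t − (t−1) of the 6 are across; that first reaches 6 at t = 3, so at least 5 crossings are needed.
Since 3 < 5, 3 crossings cannot be enough. (The shortest complete plan in fact takes 5:)
1. 2 mutineers → the dry ground.  (the marsh camp: 4O 0M; the dry ground: 0O 2M)
2. 1 mutineer ← the marsh camp.  (the marsh camp: 4O 1M; the dry ground: 0O 1M)
3. 2 officers and 1 mutineer → the dry ground.  (the marsh camp: 2O 0M; the dry ground: 2O 2M)
4. 1 mutineer ← the marsh camp.  (the marsh camp: 2O 1M; the dry ground: 2O 1M)
5. 2 officers and 1 mutineer → the dry ground.  (the marsh camp: 0O 0M; the dry ground: 4O 2M)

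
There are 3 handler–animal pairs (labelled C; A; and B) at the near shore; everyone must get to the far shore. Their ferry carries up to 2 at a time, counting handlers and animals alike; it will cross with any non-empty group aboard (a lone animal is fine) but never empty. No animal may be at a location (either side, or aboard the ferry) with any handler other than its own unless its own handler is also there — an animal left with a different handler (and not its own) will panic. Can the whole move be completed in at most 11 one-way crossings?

Yes — this plan uses 11 crossings (≤ 11):
1. animal C and handler C cross → the far shore.
2. handler C crosses ← the near shore.
3. animal A and animal B cross → the far shore.
4. animal C crosses ← the near shore.
5. handler A and handler B cross → the far shore.
6. animal A and handler A cross ← the near shore.
7. handler A and handler C cross → the far shore.
8. animal B crosses ← the near shore.
9. animal A and animal C cross → the far shore.
10. handler B crosses ← the near shore.
11. animal B and handler B cross → the far shore.

Yes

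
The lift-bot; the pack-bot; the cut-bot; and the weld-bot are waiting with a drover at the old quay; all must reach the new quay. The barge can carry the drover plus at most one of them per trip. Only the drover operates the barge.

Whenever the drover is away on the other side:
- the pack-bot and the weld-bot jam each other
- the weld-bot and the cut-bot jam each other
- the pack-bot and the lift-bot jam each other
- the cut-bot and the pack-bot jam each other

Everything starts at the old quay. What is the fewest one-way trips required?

impossible

Whatever the first load, the items left behind include a forbidden pair without the drover. No opening move is safe, so no plan exists.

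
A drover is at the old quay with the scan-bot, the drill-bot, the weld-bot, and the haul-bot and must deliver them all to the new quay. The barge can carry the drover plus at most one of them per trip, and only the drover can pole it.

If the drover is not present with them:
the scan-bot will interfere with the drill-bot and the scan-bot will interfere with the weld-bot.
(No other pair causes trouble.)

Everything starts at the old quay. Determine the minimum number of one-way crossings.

Counting alone: the drover can take at most 1 across per trip to the new quay, so moving all 4 needs at least 4 loaded trips out, with a return between consecutive ones — at least 7 crossings.
The safety rule pushes this higher. Following every safe sequence of crossings, the most of the 4 that can be at the new quay as the barge arrives there on crossing 7 is 3 — never all 4.
So no plan with fewer than 9 crossings exists, and this one achieves 9:
1. Drover goes to the new quay with the scan-bot.
2. Drover goes back to the old quay alone.
3. Drover goes to the new quay with the drill-bot.
4. Drover goes back to the old quay with the scan-bot.
5. Drover goes to the new quay with the weld-bot.
6. Drover goes back to the old quay alone.
7. Drover goes to the new quay with the haul-bot.
8. Drover goes back to the old quay alone.
9. Drover goes to the new quay with the scan-bot.

9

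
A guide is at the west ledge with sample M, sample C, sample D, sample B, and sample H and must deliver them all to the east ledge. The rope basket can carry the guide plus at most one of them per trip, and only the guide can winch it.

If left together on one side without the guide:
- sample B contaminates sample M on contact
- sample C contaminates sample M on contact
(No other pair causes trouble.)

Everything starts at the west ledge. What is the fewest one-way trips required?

Counting alone: the guide can take at most 1 across per trip to the east ledge, so moving all 5 needs at least 5 loaded trips out, with a return between consecutive ones — at least 9 crossings.
The safety rule pushes this higher. Following every safe sequence of crossings, the most of the 5 that can be at the east ledge as the rope basket arrives there on crossing 9 is 4 — never all 5.
So no plan with fewer than 11 crossings exists, and this one achieves 11:
1. Guide goes to the east ledge with sample M.
2. Guide goes back to the west ledge alone.
3. Guide goes to the east ledge with sample C.
4. Guide goes back to the west ledge with sample M.
5. Guide goes to the east ledge with sample B.
6. Guide goes back to the west ledge alone.
7. Guide goes to the east ledge with sample D.
8. Guide goes back to the west ledge alone.
9. Guide goes to the east ledge with sample H.
10. Guide goes back to the west ledge alone.
11. Guide goes to the east ledge with sample M.

11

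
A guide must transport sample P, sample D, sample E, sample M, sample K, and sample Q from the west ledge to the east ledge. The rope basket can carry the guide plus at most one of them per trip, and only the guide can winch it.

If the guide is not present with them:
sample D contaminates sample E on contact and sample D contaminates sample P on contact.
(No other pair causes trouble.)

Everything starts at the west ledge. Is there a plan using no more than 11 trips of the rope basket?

Counting alone: the guide can take at most 1 across per trip to the east ledge, so moving all 6 needs at least 6 loaded trips out, with a return between consecutive ones — at least 11 crossings.
The safety rule pushes this higher. Following every safe sequence of crossings, the most of the 6 that can be at the east ledge as the rope basket arrives there on crossing 11 is 5 — never all 6.
So the move cannot be finished within 11 crossings. (The shortest complete plan takes 13:)
1. Guide goes to the east ledge with sample D.
2. Guide goes back to the west ledge alone.
3. Guide goes to the east ledge with sample P.
4. Guide goes back to the west ledge with sample D.
5. Guide goes to the east ledge with sample E.
6. Guide goes back to the west ledge alone.
7. Guide goes to the east ledge with sample M.
8. Guide goes back to the west ledge alone.
9. Guide goes to the east ledge with sample K.
10. Guide goes back to the west ledge alone.
11. Guide goes to the east ledge with sample Q.
12. Guide goes back to the west ledge alone.
13. Guide goes to the east ledge with sample D.

No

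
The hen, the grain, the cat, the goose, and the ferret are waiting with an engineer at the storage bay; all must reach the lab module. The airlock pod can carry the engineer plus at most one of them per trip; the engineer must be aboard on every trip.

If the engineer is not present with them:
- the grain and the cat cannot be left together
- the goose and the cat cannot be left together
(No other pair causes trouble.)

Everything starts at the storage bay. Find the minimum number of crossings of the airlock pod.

11

Counting alone: the engineer can take at most 1 across per trip to the lab module, so moving all 5 needs at least 5 loaded trips out, with a return between consecutive ones — at least 9 crossings.
The safety rule pushes this higher. Following every safe sequence of crossings, the most of the 5 that can be at the lab module as the airlock pod arrives there on crossing 9 is 4 — never all 5.
So no plan with fewer than 11 crossings exists, and this one achieves 11:
1. Engineer goes to the lab module with the cat.
2. Engineer goes back to the storage bay alone.
3. Engineer goes to the lab module with the hen.
4. Engineer goes back to the storage bay alone.
5. Engineer goes to the lab module with the grain.
6. Engineer goes back to the storage bay with the cat.
7. Engineer goes to the lab module with the goose.
8. Engineer goes back to the storage bay alone.
9. Engineer goes to the lab module with the ferret.
10. Engineer goes back to the storage bay alone.
11. Engineer goes to the lab module with the cat.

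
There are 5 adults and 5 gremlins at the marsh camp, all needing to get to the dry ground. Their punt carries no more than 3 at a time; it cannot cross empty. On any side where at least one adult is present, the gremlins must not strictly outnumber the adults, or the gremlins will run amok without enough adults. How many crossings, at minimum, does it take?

Counting alone: each trip to the dry ground takes at most 3 across and each return brings at least 1 back, so after t trips out (and t−1 returns) at most 3t − (t−1) of the 10 are across; that first reaches 10 at t = 5, so at least 9 crossings are needed.
The safety rule pushes this higher. Following every safe sequence of crossings, the most of the 10 that can be at the dry ground as the punt arrives there on crossing 9 is 9 — never all 10.
So no plan with fewer than 11 crossings exists, and this one achieves 11:
1. 2 gremlins → the dry ground.  (the marsh camp: 5A 3G; the dry ground: 0A 2G)
2. 1 gremlin ← the marsh camp.  (the marsh camp: 5A 4G; the dry ground: 0A 1G)
3. 3 gremlins → the dry ground.  (the marsh camp: 5A 1G; the dry ground: 0A 4G)
4. 1 gremlin ← the marsh camp.  (the marsh camp: 5A 2G; the dry ground: 0A 3G)
5. 3 adults → the dry ground.  (the marsh camp: 2A 2G; the dry ground: 3A 3G)
6. 1 adult and 1 gremlin ← the marsh camp.  (the marsh camp: 3A 3G; the dry ground: 2A 2G)
7. 3 adults → the dry ground.  (the marsh camp: 0A 3G; the dry ground: 5A 2G)
8. 1 gremlin ← the marsh camp.  (the marsh camp: 0A 4G; the dry ground: 5A 1G)
9. 2 gremlins → the dry ground.  (the marsh camp: 0A 2G; the dry ground: 5A 3G)
10. 1 gremlin ← the marsh camp.  (the marsh camp: 0A 3G; the dry ground: 5A 2G)
11. 3 gremlins → the dry ground.  (the marsh camp: 0A 0G; the dry ground: 5A 5G)

11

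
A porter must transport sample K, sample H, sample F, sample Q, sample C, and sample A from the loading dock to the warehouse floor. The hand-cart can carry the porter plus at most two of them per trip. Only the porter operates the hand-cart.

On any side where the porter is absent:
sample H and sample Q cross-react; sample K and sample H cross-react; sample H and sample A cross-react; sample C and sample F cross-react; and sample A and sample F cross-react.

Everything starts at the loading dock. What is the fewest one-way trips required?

7

Counting alone: the porter can take at most 2 across per trip to the warehouse floor, so moving all 6 needs at least 3 loaded trips out, with a return between consecutive ones — at least 5 crossings.
The safety rule pushes this higher. Following every safe sequence of crossings, the most of the 6 that can be at the warehouse floor as the hand-cart arrives there on crossing 5 is 5 — never all 6.
So no plan with fewer than 7 crossings exists, and this one achieves 7:
1. Porter goes to the warehouse floor with sample F and sample H.  [the loading dock: sample A, sample C, sample K, sample Q | the warehouse floor: sample F, sample H]
2. Porter goes back to the loading dock alone.  [the loading dock: sample A, sample C, sample K, sample Q | the warehouse floor: sample F, sample H]
3. Porter goes to the warehouse floor with sample K and sample Q.  [the loading dock: sample A, sample C | the warehouse floor: sample F, sample H, sample K, sample Q]
4. Porter goes back to the loading dock with sample H.  [the loading dock: sample A, sample C, sample H | the warehouse floor: sample F, sample K, sample Q]
5. Porter goes to the warehouse floor with sample A and sample C.  [the loading dock: sample H | the warehouse floor: sample A, sample C, sample F, sample K, sample Q]
6. Porter goes back to the loading dock with sample F.  [the loading dock: sample F, sample H | the warehouse floor: sample A, sample C, sample K, sample Q]
7. Porter goes to the warehouse floor with sample F and sample H.  [the loading dock: — | the warehouse floor: sample A, sample C, sample F, sample H, sample K, sample Q]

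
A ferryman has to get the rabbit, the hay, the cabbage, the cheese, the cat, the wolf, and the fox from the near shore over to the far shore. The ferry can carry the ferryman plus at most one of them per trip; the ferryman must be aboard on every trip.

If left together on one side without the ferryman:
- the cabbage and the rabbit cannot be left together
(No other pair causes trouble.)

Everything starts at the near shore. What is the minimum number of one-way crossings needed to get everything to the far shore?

13

Counting alone: the ferryman can take at most 1 across per trip to the far shore, so moving all 7 needs at least 7 loaded trips out, with a return between consecutive ones — at least 13 crossings.
The plan below uses exactly 13 crossings, so it is optimal:
1. Ferryman goes to the far shore with the rabbit.  [the near shore: the cabbage, the cat, the cheese, the fox, the hay, the wolf | the far shore: the rabbit]
2. Ferryman goes back to the near shore alone.  [the near shore: the cabbage, the cat, the cheese, the fox, the hay, the wolf | the far shore: the rabbit]
3. Ferryman goes to the far shore with the hay.  [the near shore: the cabbage, the cat, the cheese, the fox, the wolf | the far shore: the hay, the rabbit]
4. Ferryman goes back to the near shore alone.  [the near shore: the cabbage, the cat, the cheese, the fox, the wolf | the far shore: the hay, the rabbit]
5. Ferryman goes to the far shore with the cheese.  [the near shore: the cabbage, the cat, the fox, the wolf | the far shore: the cheese, the hay, the rabbit]
6. Ferryman goes back to the near shore alone.  [the near shore: the cabbage, the cat, the fox, the wolf | the far shore: the cheese, the hay, the rabbit]
7. Ferryman goes to the far shore with the cat.  [the near shore: the cabbage, the fox, the wolf | the far shore: the cat, the cheese, the hay, the rabbit]
8. Ferryman goes back to the near shore alone.  [the near shore: the cabbage, the fox, the wolf | the far shore: the cat, the cheese, the hay, the rabbit]
9. Ferryman goes to the far shore with the wolf.  [the near shore: the cabbage, the fox | the far shore: the cat, the cheese, the hay, the rabbit, the wolf]
10. Ferryman goes back to the near shore alone.  [the near shore: the cabbage, the fox | the far shore: the cat, the cheese, the hay, the rabbit, the wolf]
11. Ferryman goes to the far shore with the fox.  [the near shore: the cabbage | the far shore: the cat, the cheese, the fox, the hay, the rabbit, the wolf]
12. Ferryman goes back to the near shore alone.  [the near shore: the cabbage | the far shore: the cat, the cheese, the fox, the hay, the rabbit, the wolf]
13. Ferryman goes to the far shore with the cabbage.  [the near shore: — | the far shore: the cabbage, the cat, the cheese, the fox, the hay, the rabbit, the wolf]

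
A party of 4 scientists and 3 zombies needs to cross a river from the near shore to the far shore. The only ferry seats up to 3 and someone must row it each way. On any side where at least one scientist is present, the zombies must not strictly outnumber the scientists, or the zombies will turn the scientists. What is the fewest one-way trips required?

5

Counting alone: each trip to the far shore takes at most 3 across and each return brings at least 1 back, so after t trips out (and t−1 returns) at most 3t − (t−1) of the 7 are across; that first reaches 7 at t = 3, so at least 5 crossings are needed.
The plan below uses exactly 5 crossings, so it is optimal:
1. 3 zombies → the far shore.  (the near shore: 4S 0Z; the far shore: 0S 3Z)
2. 1 zombie ← the near shore.  (the near shore: 4S 1Z; the far shore: 0S 2Z)
3. 3 scientists → the far shore.  (the near shore: 1S 1Z; the far shore: 3S 2Z)
4. 1 scientist ← the near shore.  (the near shore: 2S 1Z; the far shore: 2S 2Z)
5. 2 scientists and 1 zombie → the far shore.  (the near shore: 0S 0Z; the far shore: 4S 3Z)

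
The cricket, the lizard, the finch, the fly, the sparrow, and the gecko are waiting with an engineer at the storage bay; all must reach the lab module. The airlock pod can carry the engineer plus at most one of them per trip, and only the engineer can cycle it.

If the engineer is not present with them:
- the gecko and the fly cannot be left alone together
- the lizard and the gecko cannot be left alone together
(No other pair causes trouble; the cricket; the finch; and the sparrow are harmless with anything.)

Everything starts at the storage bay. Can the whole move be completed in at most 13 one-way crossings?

Yes — this plan uses 13 crossings (≤ 13):
1. Engineer goes to the lab module with the gecko.  [the storage bay: the cricket, the finch, the fly, the lizard, the sparrow | the lab module: the gecko]
2. Engineer goes back to the storage bay alone.  [the storage bay: the cricket, the finch, the fly, the lizard, the sparrow | the lab module: the gecko]
3. Engineer goes to the lab module with the cricket.  [the storage bay: the finch, the fly, the lizard, the sparrow | the lab module: the cricket, the gecko]
4. Engineer goes back to the storage bay alone.  [the storage bay: the finch, the fly, the lizard, the sparrow | the lab module: the cricket, the gecko]
5. Engineer goes to the lab module with the lizard.  [the storage bay: the finch, the fly, the sparrow | the lab module: the cricket, the gecko, the lizard]
6. Engineer goes back to the storage bay with the gecko.  [the storage bay: the finch, the fly, the gecko, the sparrow | the lab module: the cricket, the lizard]
7. Engineer goes to the lab module with the fly.  [the storage bay: the finch, the gecko, the sparrow | the lab module: the cricket, the fly, the lizard]
8. Engineer goes back to the storage bay alone.  [the storage bay: the finch, the gecko, the sparrow | the lab module: the cricket, the fly, the lizard]
9. Engineer goes to the lab module with the finch.  [the storage bay: the gecko, the sparrow | the lab module: the cricket, the finch, the fly, the lizard]
10. Engineer goes back to the storage bay alone.  [the storage bay: the gecko, the sparrow | the lab module: the cricket, the finch, the fly, the lizard]
11. Engineer goes to the lab module with the sparrow.  [the storage bay: the gecko | the lab module: the cricket, the finch, the fly, the lizard, the sparrow]
12. Engineer goes back to the storage bay alone.  [the storage bay: the gecko | the lab module: the cricket, the finch, the fly, the lizard, the sparrow]
13. Engineer goes to the lab module with the gecko.  [the storage bay: — | the lab module: the cricket, the finch, the fly, the gecko, the lizard, the sparrow]

Yes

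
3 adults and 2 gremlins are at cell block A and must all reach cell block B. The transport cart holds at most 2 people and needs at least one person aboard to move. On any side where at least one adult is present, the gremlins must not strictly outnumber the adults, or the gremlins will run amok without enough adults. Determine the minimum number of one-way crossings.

7

Counting alone: each trip to cell block B takes at most 2 across and each return brings at least 1 back, so after t trips out (and t−1 returns) at most 2t − (t−1) of the 5 are across; that first reaches 5 at t = 4, so at least 7 crossings are needed.
The plan below uses exactly 7 crossings, so it is optimal:
1. 2 gremlins → cell block B.  (cell block A: 3A 0G; cell block B: 0A 2G)
2. 1 gremlin ← cell block A.  (cell block A: 3A 1G; cell block B: 0A 1G)
3. 2 adults → cell block B.  (cell block A: 1A 1G; cell block B: 2A 1G)
4. 1 adult ← cell block A.  (cell block A: 2A 1G; cell block B: 1A 1G)
5. 1 adult and 1 gremlin → cell block B.  (cell block A: 1A 0G; cell block B: 2A 2G)
6. 1 gremlin ← cell block A.  (cell block A: 1A 1G; cell block B: 2A 1G)
7. 1 adult and 1 gremlin → cell block B.  (cell block A: 0A 0G; cell block B: 3A 2G)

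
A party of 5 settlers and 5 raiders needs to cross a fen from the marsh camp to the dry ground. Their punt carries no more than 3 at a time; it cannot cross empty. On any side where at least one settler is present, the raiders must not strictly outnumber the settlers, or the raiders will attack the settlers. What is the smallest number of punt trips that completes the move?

11

Counting alone: each trip to the dry ground takes at most 3 across and each return brings at least 1 back, so after t trips out (and t−1 returns) at most 3t − (t−1) of the 10 are across; that first reaches 10 at t = 5, so at least 9 crossings are needed.
The safety rule pushes this higher. Following every safe sequence of crossings, the most of the 10 that can be at the dry ground as the punt arrives there on crossing 9 is 9 — never all 10.
So no plan with fewer than 11 crossings exists, and this one achieves 11:
1. 2 raiders → the dry ground.  (the marsh camp: 5S 3R; the dry ground: 0S 2R)
2. 1 raider ← the marsh camp.  (the marsh camp: 5S 4R; the dry ground: 0S 1R)
3. 3 raiders → the dry ground.  (the marsh camp: 5S 1R; the dry ground: 0S 4R)
4. 1 raider ← the marsh camp.  (the marsh camp: 5S 2R; the dry ground: 0S 3R)
5. 3 settlers → the dry ground.  (the marsh camp: 2S 2R; the dry ground: 3S 3R)
6. 1 settler and 1 raider ← the marsh camp.  (the marsh camp: 3S 3R; the dry ground: 2S 2R)
7. 3 settlers → the dry ground.  (the marsh camp: 0S 3R; the dry ground: 5S 2R)
8. 1 raider ← the marsh camp.  (the marsh camp: 0S 4R; the dry ground: 5S 1R)
9. 2 raiders → the dry ground.  (the marsh camp: 0S 2R; the dry ground: 5S 3R)
10. 1 raider ← the marsh camp.  (the marsh camp: 0S 3R; the dry ground: 5S 2R)
11. 3 raiders → the dry ground.  (the marsh camp: 0S 0R; the dry ground: 5S 5R)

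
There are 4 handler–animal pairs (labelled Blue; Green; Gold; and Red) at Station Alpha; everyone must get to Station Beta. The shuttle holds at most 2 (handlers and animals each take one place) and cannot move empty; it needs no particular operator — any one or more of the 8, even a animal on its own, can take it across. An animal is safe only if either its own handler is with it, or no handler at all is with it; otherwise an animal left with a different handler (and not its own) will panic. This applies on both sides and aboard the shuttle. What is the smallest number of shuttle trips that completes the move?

impossible

Following every safe sequence of crossings from the start, the most of the 8 that can be at Station Beta as the shuttle arrives there on crossings 1, 3, 5 is 2, 3, 4 respectively; the best ever achieved is 4 of 8.
From crossing 7 on, no configuration arises that was not already reachable earlier: only 44 distinct safe configurations (who is on which side, and where the shuttle is) can ever be reached, none of them has everyone across, and every continuation just revisits them. So no valid plan exists.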